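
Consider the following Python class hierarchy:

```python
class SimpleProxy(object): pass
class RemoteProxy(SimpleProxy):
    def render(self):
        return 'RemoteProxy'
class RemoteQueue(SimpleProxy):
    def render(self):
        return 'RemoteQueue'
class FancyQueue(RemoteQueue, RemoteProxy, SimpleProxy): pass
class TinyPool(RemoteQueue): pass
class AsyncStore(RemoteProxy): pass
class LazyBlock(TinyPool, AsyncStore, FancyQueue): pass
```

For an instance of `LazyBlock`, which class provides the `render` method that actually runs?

L[LazyBlock] = LazyBlock + merge(L[TinyPool], L[AsyncStore], L[FancyQueue], [TinyPool AsyncStore FancyQueue])
  take TinyPool:  [TinyPool RemoteQueue SimpleProxy object] + [AsyncStore RemoteProxy SimpleProxy object] + [FancyQueue RemoteQueue RemoteProxy SimpleProxy object] + [TinyPool AsyncStore FancyQueue]
  take AsyncStore:  [RemoteQueue SimpleProxy object] + [AsyncStore RemoteProxy SimpleProxy object] + [FancyQueue RemoteQueue RemoteProxy SimpleProxy object] + [AsyncStore FancyQueue]
  take FancyQueue:  [RemoteQueue SimpleProxy object] + [RemoteProxy SimpleProxy object] + [FancyQueue RemoteQueue RemoteProxy SimpleProxy object] + [FancyQueue]
  take RemoteQueue:  [RemoteQueue SimpleProxy object] + [RemoteProxy SimpleProxy object] + [RemoteQueue RemoteProxy SimpleProxy object]
  take RemoteProxy:  [SimpleProxy object] + [RemoteProxy SimpleProxy object] + [RemoteProxy SimpleProxy object]
  take SimpleProxy:  [SimpleProxy object] + [SimpleProxy object] + [SimpleProxy object]
  take object:  [object] + [object] + [object]
MRO: LazyBlock TinyPool AsyncStore FancyQueue RemoteQueue RemoteProxy SimpleProxy object
render is defined in: RemoteProxy, RemoteQueue. First along the MRO is RemoteQueue.

RemoteQueue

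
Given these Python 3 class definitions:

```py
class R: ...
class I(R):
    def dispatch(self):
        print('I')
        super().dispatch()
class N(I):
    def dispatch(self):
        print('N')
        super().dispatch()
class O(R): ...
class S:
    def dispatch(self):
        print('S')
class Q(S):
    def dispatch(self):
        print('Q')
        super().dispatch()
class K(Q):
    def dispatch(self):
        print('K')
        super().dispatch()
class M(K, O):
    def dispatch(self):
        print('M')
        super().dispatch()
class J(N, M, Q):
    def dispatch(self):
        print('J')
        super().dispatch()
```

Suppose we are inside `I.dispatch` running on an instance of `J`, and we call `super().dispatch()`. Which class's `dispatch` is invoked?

M

L[J] = J + merge(L[N], L[M], L[Q], [N M Q])
  take N:  [N I R object] + [M K Q S O R object] + [Q S object] + [N M Q]
  take I:  [I R object] + [M K Q S O R object] + [Q S object] + [M Q]
  take M:  [R object] + [M K Q S O R object] + [Q S object] + [M Q]
  take K:  [R object] + [K Q S O R object] + [Q S object] + [Q]
  take Q:  [R object] + [Q S O R object] + [Q S object] + [Q]
  take S:  [R object] + [S O R object] + [S object]
  take O:  [R object] + [O R object] + [object]
  take R:  [R object] + [R object] + [object]
  take object:  [object] + [object] + [object]
MRO: J N I M K Q S O R object
super() in I.dispatch on a J instance goes to the class after I in J's MRO: M.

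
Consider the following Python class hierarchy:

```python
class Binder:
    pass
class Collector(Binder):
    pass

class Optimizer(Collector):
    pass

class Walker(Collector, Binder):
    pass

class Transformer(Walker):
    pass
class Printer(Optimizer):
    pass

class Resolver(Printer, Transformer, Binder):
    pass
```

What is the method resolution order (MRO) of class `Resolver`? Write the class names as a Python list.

[Resolver, Printer, Optimizer, Transformer, Walker, Collector, Binder, object]

L[Resolver] = Resolver + merge(L[Printer], L[Transformer], L[Binder], [Printer Transformer Binder])
  take Printer:  [Printer Optimizer Collector Binder object] + [Transformer Walker Collector Binder object] + [Binder object] + [Printer Transformer Binder]
  take Optimizer:  [Optimizer Collector Binder object] + [Transformer Walker Collector Binder object] + [Binder object] + [Transformer Binder]
  take Transformer:  [Collector Binder object] + [Transformer Walker Collector Binder object] + [Binder object] + [Transformer Binder]
  take Walker:  [Collector Binder object] + [Walker Collector Binder object] + [Binder object] + [Binder]
  take Collector:  [Collector Binder object] + [Collector Binder object] + [Binder object] + [Binder]
  take Binder:  [Binder object] + [Binder object] + [Binder object] + [Binder]
  take object:  [object] + [object] + [object]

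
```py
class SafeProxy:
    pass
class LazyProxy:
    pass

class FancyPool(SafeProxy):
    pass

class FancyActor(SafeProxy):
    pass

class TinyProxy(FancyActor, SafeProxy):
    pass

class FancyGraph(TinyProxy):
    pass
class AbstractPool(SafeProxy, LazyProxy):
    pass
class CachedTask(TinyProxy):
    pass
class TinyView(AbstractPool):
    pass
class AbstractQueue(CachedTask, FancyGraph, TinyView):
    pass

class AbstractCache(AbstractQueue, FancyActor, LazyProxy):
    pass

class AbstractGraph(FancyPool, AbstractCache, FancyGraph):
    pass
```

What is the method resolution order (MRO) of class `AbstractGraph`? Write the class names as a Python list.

L[AbstractGraph] = AbstractGraph + merge(L[FancyPool], L[AbstractCache], L[FancyGraph], [FancyPool AbstractCache FancyGraph])
  take FancyPool:  [FancyPool SafeProxy object] + [AbstractCache AbstractQueue CachedTask FancyGraph TinyProxy FancyActor TinyView AbstractPool SafeProxy LazyProxy object] + [FancyGraph TinyProxy FancyActor SafeProxy object] + [FancyPool AbstractCache FancyGraph]
  take AbstractCache:  [SafeProxy object] + [AbstractCache AbstractQueue CachedTask FancyGraph TinyProxy FancyActor TinyView AbstractPool SafeProxy LazyProxy object] + [FancyGraph TinyProxy FancyActor SafeProxy object] + [AbstractCache FancyGraph]
  take AbstractQueue:  [SafeProxy object] + [AbstractQueue CachedTask FancyGraph TinyProxy FancyActor TinyView AbstractPool SafeProxy LazyProxy object] + [FancyGraph TinyProxy FancyActor SafeProxy object] + [FancyGraph]
  take CachedTask:  [SafeProxy object] + [CachedTask FancyGraph TinyProxy FancyActor TinyView AbstractPool SafeProxy LazyProxy object] + [FancyGraph TinyProxy FancyActor SafeProxy object] + [FancyGraph]
  take FancyGraph:  [SafeProxy object] + [FancyGraph TinyProxy FancyActor TinyView AbstractPool SafeProxy LazyProxy object] + [FancyGraph TinyProxy FancyActor SafeProxy object] + [FancyGraph]
  take TinyProxy:  [SafeProxy object] + [TinyProxy FancyActor TinyView AbstractPool SafeProxy LazyProxy object] + [TinyProxy FancyActor SafeProxy object]
  take FancyActor:  [SafeProxy object] + [FancyActor TinyView AbstractPool SafeProxy LazyProxy object] + [FancyActor SafeProxy object]
  take TinyView:  [SafeProxy object] + [TinyView AbstractPool SafeProxy LazyProxy object] + [SafeProxy object]
  take AbstractPool:  [SafeProxy object] + [AbstractPool SafeProxy LazyProxy object] + [SafeProxy object]
  take SafeProxy:  [SafeProxy object] + [SafeProxy LazyProxy object] + [SafeProxy object]
  take LazyProxy:  [object] + [LazyProxy object] + [object]
  take object:  [object] + [object] + [object]

[AbstractGraph, FancyPool, AbstractCache, AbstractQueue, CachedTask, FancyGraph, TinyProxy, FancyActor, TinyView, AbstractPool, SafeProxy, LazyProxy, object]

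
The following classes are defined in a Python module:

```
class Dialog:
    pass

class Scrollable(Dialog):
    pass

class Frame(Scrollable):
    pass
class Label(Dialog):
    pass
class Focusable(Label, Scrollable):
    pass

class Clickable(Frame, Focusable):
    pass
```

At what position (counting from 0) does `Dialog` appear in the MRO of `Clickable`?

L[Clickable] = Clickable + merge(L[Frame], L[Focusable], [Frame Focusable])
  take Frame:  [Frame Scrollable Dialog object] + [Focusable Label Scrollable Dialog object] + [Frame Focusable]
  take Focusable:  [Scrollable Dialog object] + [Focusable Label Scrollable Dialog object] + [Focusable]
  take Label:  [Scrollable Dialog object] + [Label Scrollable Dialog object]
  take Scrollable:  [Scrollable Dialog object] + [Scrollable Dialog object]
  take Dialog:  [Dialog object] + [Dialog object]
  take object:  [object] + [object]
MRO: Clickable Frame Focusable Label Scrollable Dialog object
Dialog sits at index 5.

5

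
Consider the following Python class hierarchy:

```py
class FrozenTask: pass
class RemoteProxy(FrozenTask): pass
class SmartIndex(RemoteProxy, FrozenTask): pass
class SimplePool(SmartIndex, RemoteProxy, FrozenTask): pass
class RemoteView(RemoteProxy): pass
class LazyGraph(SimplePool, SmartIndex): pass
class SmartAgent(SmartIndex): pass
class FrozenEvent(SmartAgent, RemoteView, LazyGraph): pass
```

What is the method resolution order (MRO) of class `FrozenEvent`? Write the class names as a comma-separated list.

FrozenEvent, SmartAgent, RemoteView, LazyGraph, SimplePool, SmartIndex, RemoteProxy, FrozenTask, object

L[FrozenEvent] = FrozenEvent + merge(L[SmartAgent], L[RemoteView], L[LazyGraph], [SmartAgent RemoteView LazyGraph])
  take SmartAgent:  [SmartAgent SmartIndex RemoteProxy FrozenTask object] + [RemoteView RemoteProxy FrozenTask object] + [LazyGraph SimplePool SmartIndex RemoteProxy FrozenTask object] + [SmartAgent RemoteView LazyGraph]
  take RemoteView:  [SmartIndex RemoteProxy FrozenTask object] + [RemoteView RemoteProxy FrozenTask object] + [LazyGraph SimplePool SmartIndex RemoteProxy FrozenTask object] + [RemoteView LazyGraph]
  take LazyGraph:  [SmartIndex RemoteProxy FrozenTask object] + [RemoteProxy FrozenTask object] + [LazyGraph SimplePool SmartIndex RemoteProxy FrozenTask object] + [LazyGraph]
  take SimplePool:  [SmartIndex RemoteProxy FrozenTask object] + [RemoteProxy FrozenTask object] + [SimplePool SmartIndex RemoteProxy FrozenTask object]
  take SmartIndex:  [SmartIndex RemoteProxy FrozenTask object] + [RemoteProxy FrozenTask object] + [SmartIndex RemoteProxy FrozenTask object]
  take RemoteProxy:  [RemoteProxy FrozenTask object] + [RemoteProxy FrozenTask object] + [RemoteProxy FrozenTask object]
  take FrozenTask:  [FrozenTask object] + [FrozenTask object] + [FrozenTask object]
  take object:  [object] + [object] + [object]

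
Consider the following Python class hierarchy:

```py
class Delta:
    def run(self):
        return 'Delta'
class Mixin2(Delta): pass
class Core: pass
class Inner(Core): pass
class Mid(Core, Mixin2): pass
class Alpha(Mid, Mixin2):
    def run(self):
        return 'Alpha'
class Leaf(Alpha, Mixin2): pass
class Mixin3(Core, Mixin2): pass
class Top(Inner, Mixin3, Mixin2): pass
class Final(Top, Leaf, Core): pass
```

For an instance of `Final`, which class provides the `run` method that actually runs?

Alpha

L[Final] = Final + merge(L[Top], L[Leaf], L[Core], [Top Leaf Core])
  take Top:  [Top Inner Mixin3 Core Mixin2 Delta object] + [Leaf Alpha Mid Core Mixin2 Delta object] + [Core object] + [Top Leaf Core]
  take Inner:  [Inner Mixin3 Core Mixin2 Delta object] + [Leaf Alpha Mid Core Mixin2 Delta object] + [Core object] + [Leaf Core]
  take Mixin3:  [Mixin3 Core Mixin2 Delta object] + [Leaf Alpha Mid Core Mixin2 Delta object] + [Core object] + [Leaf Core]
  take Leaf:  [Core Mixin2 Delta object] + [Leaf Alpha Mid Core Mixin2 Delta object] + [Core object] + [Leaf Core]
  take Alpha:  [Core Mixin2 Delta object] + [Alpha Mid Core Mixin2 Delta object] + [Core object] + [Core]
  take Mid:  [Core Mixin2 Delta object] + [Mid Core Mixin2 Delta object] + [Core object] + [Core]
  take Core:  [Core Mixin2 Delta object] + [Core Mixin2 Delta object] + [Core object] + [Core]
  take Mixin2:  [Mixin2 Delta object] + [Mixin2 Delta object] + [object]
  take Delta:  [Delta object] + [Delta object] + [object]
  take object:  [object] + [object] + [object]
MRO: Final Top Inner Mixin3 Leaf Alpha Mid Core Mixin2 Delta object
run is defined in: Alpha, Delta. First along the MRO is Alpha.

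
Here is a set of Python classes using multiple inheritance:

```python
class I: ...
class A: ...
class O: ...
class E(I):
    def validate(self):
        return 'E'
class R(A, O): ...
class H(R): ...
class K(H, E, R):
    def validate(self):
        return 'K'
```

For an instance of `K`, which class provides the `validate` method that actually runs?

L[K] = K + merge(L[H], L[E], L[R], [H E R])
  take H:  [H R A O object] + [E I object] + [R A O object] + [H E R]
  take E:  [R A O object] + [E I object] + [R A O object] + [E R]
  take R:  [R A O object] + [I object] + [R A O object] + [R]
  take A:  [A O object] + [I object] + [A O object]
  take O:  [O object] + [I object] + [O object]
  take I:  [object] + [I object] + [object]
  take object:  [object] + [object] + [object]
MRO: K H E R A O I object
validate is defined in: E, K. First along the MRO is K.

K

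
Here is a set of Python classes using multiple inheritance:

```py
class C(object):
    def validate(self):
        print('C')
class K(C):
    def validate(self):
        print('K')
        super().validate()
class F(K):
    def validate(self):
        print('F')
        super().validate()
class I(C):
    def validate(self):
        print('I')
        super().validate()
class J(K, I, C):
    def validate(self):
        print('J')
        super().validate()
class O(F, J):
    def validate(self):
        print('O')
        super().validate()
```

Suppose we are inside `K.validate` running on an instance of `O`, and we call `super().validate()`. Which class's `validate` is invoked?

L[O] = O + merge(L[F], L[J], [F J])
  take F:  [F K C object] + [J K I C object] + [F J]
  take J:  [K C object] + [J K I C object] + [J]
  take K:  [K C object] + [K I C object]
  take I:  [C object] + [I C object]
  take C:  [C object] + [C object]
  take object:  [object] + [object]
MRO: O F J K I C object
super() in K.validate on a O instance goes to the class after K in O's MRO: I.

I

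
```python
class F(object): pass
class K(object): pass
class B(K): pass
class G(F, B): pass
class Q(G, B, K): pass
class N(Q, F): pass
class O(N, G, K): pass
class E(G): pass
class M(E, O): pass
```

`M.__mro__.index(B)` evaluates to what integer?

L[M] = M + merge(L[E], L[O], [E O])
  take E:  [E G F B K object] + [O N Q G F B K object] + [E O]
  take O:  [G F B K object] + [O N Q G F B K object] + [O]
  take N:  [G F B K object] + [N Q G F B K object]
  take Q:  [G F B K object] + [Q G F B K object]
  take G:  [G F B K object] + [G F B K object]
  take F:  [F B K object] + [F B K object]
  take B:  [B K object] + [B K object]
  take K:  [K object] + [K object]
  take object:  [object] + [object]
MRO: M E O N Q G F B K object
B sits at index 7.

7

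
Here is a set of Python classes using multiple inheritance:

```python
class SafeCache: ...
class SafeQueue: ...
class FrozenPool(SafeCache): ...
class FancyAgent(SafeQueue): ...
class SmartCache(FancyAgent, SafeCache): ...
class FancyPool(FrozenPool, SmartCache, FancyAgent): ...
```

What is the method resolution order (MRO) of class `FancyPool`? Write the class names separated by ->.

L[FancyPool] = FancyPool + merge(L[FrozenPool], L[SmartCache], L[FancyAgent], [FrozenPool SmartCache FancyAgent])
  take FrozenPool:  [FrozenPool SafeCache object] + [SmartCache FancyAgent SafeQueue SafeCache object] + [FancyAgent SafeQueue object] + [FrozenPool SmartCache FancyAgent]
  take SmartCache:  [SafeCache object] + [SmartCache FancyAgent SafeQueue SafeCache object] + [FancyAgent SafeQueue object] + [SmartCache FancyAgent]
  take FancyAgent:  [SafeCache object] + [FancyAgent SafeQueue SafeCache object] + [FancyAgent SafeQueue object] + [FancyAgent]
  take SafeQueue:  [SafeCache object] + [SafeQueue SafeCache object] + [SafeQueue object]
  take SafeCache:  [SafeCache object] + [SafeCache object] + [object]
  take object:  [object] + [object] + [object]

FancyPool -> FrozenPool -> SmartCache -> FancyAgent -> SafeQueue -> SafeCache -> object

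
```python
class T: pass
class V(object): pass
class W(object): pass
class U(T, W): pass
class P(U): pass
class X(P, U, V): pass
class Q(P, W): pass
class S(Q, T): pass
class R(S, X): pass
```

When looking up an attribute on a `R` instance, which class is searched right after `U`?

T

L[R] = R + merge(L[S], L[X], [S X])
  take S:  [S Q P U T W object] + [X P U T W V object] + [S X]
  take Q:  [Q P U T W object] + [X P U T W V object] + [X]
  take X:  [P U T W object] + [X P U T W V object] + [X]
  take P:  [P U T W object] + [P U T W V object]
  take U:  [U T W object] + [U T W V object]
  take T:  [T W object] + [T W V object]
  take W:  [W object] + [W V object]
  take V:  [object] + [V object]
  take object:  [object] + [object]
MRO: R S Q X P U T W V object
U is at position 5; next is T.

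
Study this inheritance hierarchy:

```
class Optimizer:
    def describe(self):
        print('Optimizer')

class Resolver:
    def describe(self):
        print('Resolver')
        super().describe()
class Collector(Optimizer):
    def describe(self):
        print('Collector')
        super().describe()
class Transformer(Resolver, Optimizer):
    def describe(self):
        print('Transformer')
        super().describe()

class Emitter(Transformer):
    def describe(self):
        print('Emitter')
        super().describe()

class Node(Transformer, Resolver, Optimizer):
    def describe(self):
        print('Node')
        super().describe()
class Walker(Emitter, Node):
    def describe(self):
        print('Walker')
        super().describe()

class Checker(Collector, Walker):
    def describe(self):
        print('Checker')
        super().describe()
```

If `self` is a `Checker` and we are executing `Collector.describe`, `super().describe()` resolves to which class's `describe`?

Walker

L[Checker] = Checker + merge(L[Collector], L[Walker], [Collector Walker])
  take Collector:  [Collector Optimizer object] + [Walker Emitter Node Transformer Resolver Optimizer object] + [Collector Walker]
  take Walker:  [Optimizer object] + [Walker Emitter Node Transformer Resolver Optimizer object] + [Walker]
  take Emitter:  [Optimizer object] + [Emitter Node Transformer Resolver Optimizer object]
  take Node:  [Optimizer object] + [Node Transformer Resolver Optimizer object]
  take Transformer:  [Optimizer object] + [Transformer Resolver Optimizer object]
  take Resolver:  [Optimizer object] + [Resolver Optimizer object]
  take Optimizer:  [Optimizer object] + [Optimizer object]
  take object:  [object] + [object]
MRO: Checker Collector Walker Emitter Node Transformer Resolver Optimizer object
super() in Collector.describe on a Checker instance goes to the class after Collector in Checker's MRO: Walker.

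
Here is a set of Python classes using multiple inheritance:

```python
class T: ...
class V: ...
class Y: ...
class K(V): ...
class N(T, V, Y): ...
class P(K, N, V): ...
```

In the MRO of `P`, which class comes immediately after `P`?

L[P] = P + merge(L[K], L[N], L[V], [K N V])
  take K:  [K V object] + [N T V Y object] + [V object] + [K N V]
  take N:  [V object] + [N T V Y object] + [V object] + [N V]
  take T:  [V object] + [T V Y object] + [V object] + [V]
  take V:  [V object] + [V Y object] + [V object] + [V]
  take Y:  [object] + [Y object] + [object]
  take object:  [object] + [object] + [object]
MRO: P K N T V Y object
P is at position 0; next is K.

K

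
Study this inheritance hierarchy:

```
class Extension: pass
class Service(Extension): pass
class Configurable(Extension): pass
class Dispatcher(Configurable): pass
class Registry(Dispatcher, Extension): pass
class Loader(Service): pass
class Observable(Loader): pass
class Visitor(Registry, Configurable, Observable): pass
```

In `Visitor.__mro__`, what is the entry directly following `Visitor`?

Registry

L[Visitor] = Visitor + merge(L[Registry], L[Configurable], L[Observable], [Registry Configurable Observable])
  take Registry:  [Registry Dispatcher Configurable Extension object] + [Configurable Extension object] + [Observable Loader Service Extension object] + [Registry Configurable Observable]
  take Dispatcher:  [Dispatcher Configurable Extension object] + [Configurable Extension object] + [Observable Loader Service Extension object] + [Configurable Observable]
  take Configurable:  [Configurable Extension object] + [Configurable Extension object] + [Observable Loader Service Extension object] + [Configurable Observable]
  take Observable:  [Extension object] + [Extension object] + [Observable Loader Service Extension object] + [Observable]
  take Loader:  [Extension object] + [Extension object] + [Loader Service Extension object]
  take Service:  [Extension object] + [Extension object] + [Service Extension object]
  take Extension:  [Extension object] + [Extension object] + [Extension object]
  take object:  [object] + [object] + [object]
MRO: Visitor Registry Dispatcher Configurable Observable Loader Service Extension object
Visitor is at position 0; next is Registry.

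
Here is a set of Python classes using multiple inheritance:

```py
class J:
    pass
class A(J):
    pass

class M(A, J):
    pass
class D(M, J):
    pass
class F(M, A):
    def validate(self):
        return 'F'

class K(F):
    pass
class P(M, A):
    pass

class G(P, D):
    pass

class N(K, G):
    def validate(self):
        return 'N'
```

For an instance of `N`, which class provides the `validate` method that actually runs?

N

L[N] = N + merge(L[K], L[G], [K G])
  take K:  [K F M A J object] + [G P D M A J object] + [K G]
  take F:  [F M A J object] + [G P D M A J object] + [G]
  take G:  [M A J object] + [G P D M A J object] + [G]
  take P:  [M A J object] + [P D M A J object]
  take D:  [M A J object] + [D M A J object]
  take M:  [M A J object] + [M A J object]
  take A:  [A J object] + [A J object]
  take J:  [J object] + [J object]
  take object:  [object] + [object]
MRO: N K F G P D M A J object
validate is defined in: F, N. First along the MRO is N.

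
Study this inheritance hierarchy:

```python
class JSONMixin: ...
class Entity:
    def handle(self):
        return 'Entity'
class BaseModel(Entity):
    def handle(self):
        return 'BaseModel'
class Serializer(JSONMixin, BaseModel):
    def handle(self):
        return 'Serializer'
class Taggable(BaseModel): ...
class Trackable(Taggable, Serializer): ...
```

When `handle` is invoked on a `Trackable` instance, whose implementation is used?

L[Trackable] = Trackable + merge(L[Taggable], L[Serializer], [Taggable Serializer])
  take Taggable:  [Taggable BaseModel Entity object] + [Serializer JSONMixin BaseModel Entity object] + [Taggable Serializer]
  take Serializer:  [BaseModel Entity object] + [Serializer JSONMixin BaseModel Entity object] + [Serializer]
  take JSONMixin:  [BaseModel Entity object] + [JSONMixin BaseModel Entity object]
  take BaseModel:  [BaseModel Entity object] + [BaseModel Entity object]
  take Entity:  [Entity object] + [Entity object]
  take object:  [object] + [object]
MRO: Trackable Taggable Serializer JSONMixin BaseModel Entity object
handle is defined in: BaseModel, Entity, Serializer. First along the MRO is Serializer.

Serializer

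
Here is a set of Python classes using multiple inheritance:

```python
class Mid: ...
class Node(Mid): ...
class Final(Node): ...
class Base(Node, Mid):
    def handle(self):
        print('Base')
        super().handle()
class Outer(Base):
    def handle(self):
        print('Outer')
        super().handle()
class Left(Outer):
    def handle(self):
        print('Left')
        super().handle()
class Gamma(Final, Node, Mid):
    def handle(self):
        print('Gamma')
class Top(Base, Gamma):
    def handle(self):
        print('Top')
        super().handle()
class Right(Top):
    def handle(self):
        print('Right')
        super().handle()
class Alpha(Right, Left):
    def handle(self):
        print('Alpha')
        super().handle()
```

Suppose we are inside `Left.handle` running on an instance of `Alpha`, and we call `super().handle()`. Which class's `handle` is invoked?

Outer

L[Alpha] = Alpha + merge(L[Right], L[Left], [Right Left])
  take Right:  [Right Top Base Gamma Final Node Mid object] + [Left Outer Base Node Mid object] + [Right Left]
  take Top:  [Top Base Gamma Final Node Mid object] + [Left Outer Base Node Mid object] + [Left]
  take Left:  [Base Gamma Final Node Mid object] + [Left Outer Base Node Mid object] + [Left]
  take Outer:  [Base Gamma Final Node Mid object] + [Outer Base Node Mid object]
  take Base:  [Base Gamma Final Node Mid object] + [Base Node Mid object]
  take Gamma:  [Gamma Final Node Mid object] + [Node Mid object]
  take Final:  [Final Node Mid object] + [Node Mid object]
  take Node:  [Node Mid object] + [Node Mid object]
  take Mid:  [Mid object] + [Mid object]
  take object:  [object] + [object]
MRO: Alpha Right Top Left Outer Base Gamma Final Node Mid object
super() in Left.handle on a Alpha instance goes to the class after Left in Alpha's MRO: Outer.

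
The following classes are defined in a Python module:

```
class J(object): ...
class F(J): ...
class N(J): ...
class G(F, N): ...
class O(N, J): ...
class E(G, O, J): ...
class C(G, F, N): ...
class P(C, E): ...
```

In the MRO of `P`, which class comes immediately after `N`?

J

L[P] = P + merge(L[C], L[E], [C E])
  take C:  [C G F N J object] + [E G F O N J object] + [C E]
  take E:  [G F N J object] + [E G F O N J object] + [E]
  take G:  [G F N J object] + [G F O N J object]
  take F:  [F N J object] + [F O N J object]
  take O:  [N J object] + [O N J object]
  take N:  [N J object] + [N J object]
  take J:  [J object] + [J object]
  take object:  [object] + [object]
MRO: P C E G F O N J object
N is at position 6; next is J.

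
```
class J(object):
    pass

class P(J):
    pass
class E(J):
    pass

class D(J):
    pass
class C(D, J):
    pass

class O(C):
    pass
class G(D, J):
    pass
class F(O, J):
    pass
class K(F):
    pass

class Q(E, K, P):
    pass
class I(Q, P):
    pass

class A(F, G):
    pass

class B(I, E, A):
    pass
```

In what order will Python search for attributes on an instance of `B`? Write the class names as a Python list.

L[B] = B + merge(L[I], L[E], L[A], [I E A])
  take I:  [I Q E K F O C D P J object] + [E J object] + [A F O C G D J object] + [I E A]
  take Q:  [Q E K F O C D P J object] + [E J object] + [A F O C G D J object] + [E A]
  take E:  [E K F O C D P J object] + [E J object] + [A F O C G D J object] + [E A]
  take K:  [K F O C D P J object] + [J object] + [A F O C G D J object] + [A]
  take A:  [F O C D P J object] + [J object] + [A F O C G D J object] + [A]
  take F:  [F O C D P J object] + [J object] + [F O C G D J object]
  take O:  [O C D P J object] + [J object] + [O C G D J object]
  take C:  [C D P J object] + [J object] + [C G D J object]
  take G:  [D P J object] + [J object] + [G D J object]
  take D:  [D P J object] + [J object] + [D J object]
  take P:  [P J object] + [J object] + [J object]
  take J:  [J object] + [J object] + [J object]
  take object:  [object] + [object] + [object]

[B, I, Q, E, K, A, F, O, C, G, D, P, J, object]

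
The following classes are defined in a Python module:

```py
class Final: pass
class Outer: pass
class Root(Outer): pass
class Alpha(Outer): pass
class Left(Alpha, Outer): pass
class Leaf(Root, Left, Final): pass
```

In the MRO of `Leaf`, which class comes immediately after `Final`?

L[Leaf] = Leaf + merge(L[Root], L[Left], L[Final], [Root Left Final])
  take Root:  [Root Outer object] + [Left Alpha Outer object] + [Final object] + [Root Left Final]
  take Left:  [Outer object] + [Left Alpha Outer object] + [Final object] + [Left Final]
  take Alpha:  [Outer object] + [Alpha Outer object] + [Final object] + [Final]
  take Outer:  [Outer object] + [Outer object] + [Final object] + [Final]
  take Final:  [object] + [object] + [Final object] + [Final]
  take object:  [object] + [object] + [object]
MRO: Leaf Root Left Alpha Outer Final object
Final is at position 5; next is object.

object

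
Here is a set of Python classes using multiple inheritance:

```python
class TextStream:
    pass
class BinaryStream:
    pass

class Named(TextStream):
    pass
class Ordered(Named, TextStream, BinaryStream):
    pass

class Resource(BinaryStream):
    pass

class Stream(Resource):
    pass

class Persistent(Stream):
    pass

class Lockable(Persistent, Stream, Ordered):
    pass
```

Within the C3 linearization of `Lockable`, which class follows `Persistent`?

L[Lockable] = Lockable + merge(L[Persistent], L[Stream], L[Ordered], [Persistent Stream Ordered])
  take Persistent:  [Persistent Stream Resource BinaryStream object] + [Stream Resource BinaryStream object] + [Ordered Named TextStream BinaryStream object] + [Persistent Stream Ordered]
  take Stream:  [Stream Resource BinaryStream object] + [Stream Resource BinaryStream object] + [Ordered Named TextStream BinaryStream object] + [Stream Ordered]
  take Resource:  [Resource BinaryStream object] + [Resource BinaryStream object] + [Ordered Named TextStream BinaryStream object] + [Ordered]
  take Ordered:  [BinaryStream object] + [BinaryStream object] + [Ordered Named TextStream BinaryStream object] + [Ordered]
  take Named:  [BinaryStream object] + [BinaryStream object] + [Named TextStream BinaryStream object]
  take TextStream:  [BinaryStream object] + [BinaryStream object] + [TextStream BinaryStream object]
  take BinaryStream:  [BinaryStream object] + [BinaryStream object] + [BinaryStream object]
  take object:  [object] + [object] + [object]
MRO: Lockable Persistent Stream Resource Ordered Named TextStream BinaryStream object
Persistent is at position 1; next is Stream.

Stream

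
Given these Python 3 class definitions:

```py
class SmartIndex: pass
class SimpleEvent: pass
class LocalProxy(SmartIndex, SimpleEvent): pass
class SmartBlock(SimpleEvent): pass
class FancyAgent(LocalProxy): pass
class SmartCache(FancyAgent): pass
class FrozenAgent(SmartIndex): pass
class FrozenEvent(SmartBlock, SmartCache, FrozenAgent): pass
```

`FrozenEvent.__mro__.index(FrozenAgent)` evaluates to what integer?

5

L[FrozenEvent] = FrozenEvent + merge(L[SmartBlock], L[SmartCache], L[FrozenAgent], [SmartBlock SmartCache FrozenAgent])
  take SmartBlock:  [SmartBlock SimpleEvent object] + [SmartCache FancyAgent LocalProxy SmartIndex SimpleEvent object] + [FrozenAgent SmartIndex object] + [SmartBlock SmartCache FrozenAgent]
  take SmartCache:  [SimpleEvent object] + [SmartCache FancyAgent LocalProxy SmartIndex SimpleEvent object] + [FrozenAgent SmartIndex object] + [SmartCache FrozenAgent]
  take FancyAgent:  [SimpleEvent object] + [FancyAgent LocalProxy SmartIndex SimpleEvent object] + [FrozenAgent SmartIndex object] + [FrozenAgent]
  take LocalProxy:  [SimpleEvent object] + [LocalProxy SmartIndex SimpleEvent object] + [FrozenAgent SmartIndex object] + [FrozenAgent]
  take FrozenAgent:  [SimpleEvent object] + [SmartIndex SimpleEvent object] + [FrozenAgent SmartIndex object] + [FrozenAgent]
  take SmartIndex:  [SimpleEvent object] + [SmartIndex SimpleEvent object] + [SmartIndex object]
  take SimpleEvent:  [SimpleEvent object] + [SimpleEvent object] + [object]
  take object:  [object] + [object] + [object]
MRO: FrozenEvent SmartBlock SmartCache FancyAgent LocalProxy FrozenAgent SmartIndex SimpleEvent object
FrozenAgent sits at index 5.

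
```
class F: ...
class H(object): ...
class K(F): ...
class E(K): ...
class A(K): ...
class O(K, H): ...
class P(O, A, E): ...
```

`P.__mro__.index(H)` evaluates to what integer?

6

L[P] = P + merge(L[O], L[A], L[E], [O A E])
  take O:  [O K F H object] + [A K F object] + [E K F object] + [O A E]
  take A:  [K F H object] + [A K F object] + [E K F object] + [A E]
  take E:  [K F H object] + [K F object] + [E K F object] + [E]
  take K:  [K F H object] + [K F object] + [K F object]
  take F:  [F H object] + [F object] + [F object]
  take H:  [H object] + [object] + [object]
  take object:  [object] + [object] + [object]
MRO: P O A E K F H object
H sits at index 6.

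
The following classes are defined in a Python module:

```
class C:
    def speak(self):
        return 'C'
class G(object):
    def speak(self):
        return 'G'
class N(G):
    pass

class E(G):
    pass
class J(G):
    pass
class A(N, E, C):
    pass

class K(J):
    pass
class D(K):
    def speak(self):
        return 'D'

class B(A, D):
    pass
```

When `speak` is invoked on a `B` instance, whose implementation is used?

L[B] = B + merge(L[A], L[D], [A D])
  take A:  [A N E G C object] + [D K J G object] + [A D]
  take N:  [N E G C object] + [D K J G object] + [D]
  take E:  [E G C object] + [D K J G object] + [D]
  take D:  [G C object] + [D K J G object] + [D]
  take K:  [G C object] + [K J G object]
  take J:  [G C object] + [J G object]
  take G:  [G C object] + [G object]
  take C:  [C object] + [object]
  take object:  [object] + [object]
MRO: B A N E D K J G C object
speak is defined in: C, D, G. First along the MRO is D.

D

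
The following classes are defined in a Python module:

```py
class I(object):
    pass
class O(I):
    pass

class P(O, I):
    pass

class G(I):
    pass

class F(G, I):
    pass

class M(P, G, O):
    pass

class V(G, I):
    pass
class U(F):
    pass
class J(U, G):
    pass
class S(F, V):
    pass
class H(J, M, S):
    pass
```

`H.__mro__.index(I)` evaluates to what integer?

10

L[H] = H + merge(L[J], L[M], L[S], [J M S])
  take J:  [J U F G I object] + [M P G O I object] + [S F V G I object] + [J M S]
  take U:  [U F G I object] + [M P G O I object] + [S F V G I object] + [M S]
  take M:  [F G I object] + [M P G O I object] + [S F V G I object] + [M S]
  take P:  [F G I object] + [P G O I object] + [S F V G I object] + [S]
  take S:  [F G I object] + [G O I object] + [S F V G I object] + [S]
  take F:  [F G I object] + [G O I object] + [F V G I object]
  take V:  [G I object] + [G O I object] + [V G I object]
  take G:  [G I object] + [G O I object] + [G I object]
  take O:  [I object] + [O I object] + [I object]
  take I:  [I object] + [I object] + [I object]
  take object:  [object] + [object] + [object]
MRO: H J U M P S F V G O I object
I sits at index 10.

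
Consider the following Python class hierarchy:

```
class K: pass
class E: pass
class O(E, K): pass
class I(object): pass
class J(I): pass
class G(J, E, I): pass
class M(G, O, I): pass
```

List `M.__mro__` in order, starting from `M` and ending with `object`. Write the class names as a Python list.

[M, G, J, O, E, I, K, object]

L[M] = M + merge(L[G], L[O], L[I], [G O I])
  take G:  [G J E I object] + [O E K object] + [I object] + [G O I]
  take J:  [J E I object] + [O E K object] + [I object] + [O I]
  take O:  [E I object] + [O E K object] + [I object] + [O I]
  take E:  [E I object] + [E K object] + [I object] + [I]
  take I:  [I object] + [K object] + [I object] + [I]
  take K:  [object] + [K object] + [object]
  take object:  [object] + [object] + [object]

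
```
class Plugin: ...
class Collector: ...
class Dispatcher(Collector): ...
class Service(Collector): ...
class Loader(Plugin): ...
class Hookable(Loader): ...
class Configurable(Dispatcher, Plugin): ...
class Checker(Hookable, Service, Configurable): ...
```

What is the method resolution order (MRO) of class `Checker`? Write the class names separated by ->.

Checker -> Hookable -> Loader -> Service -> Configurable -> Dispatcher -> Collector -> Plugin -> object

L[Checker] = Checker + merge(L[Hookable], L[Service], L[Configurable], [Hookable Service Configurable])
  take Hookable:  [Hookable Loader Plugin object] + [Service Collector object] + [Configurable Dispatcher Collector Plugin object] + [Hookable Service Configurable]
  take Loader:  [Loader Plugin object] + [Service Collector object] + [Configurable Dispatcher Collector Plugin object] + [Service Configurable]
  take Service:  [Plugin object] + [Service Collector object] + [Configurable Dispatcher Collector Plugin object] + [Service Configurable]
  take Configurable:  [Plugin object] + [Collector object] + [Configurable Dispatcher Collector Plugin object] + [Configurable]
  take Dispatcher:  [Plugin object] + [Collector object] + [Dispatcher Collector Plugin object]
  take Collector:  [Plugin object] + [Collector object] + [Collector Plugin object]
  take Plugin:  [Plugin object] + [object] + [Plugin object]
  take object:  [object] + [object] + [object]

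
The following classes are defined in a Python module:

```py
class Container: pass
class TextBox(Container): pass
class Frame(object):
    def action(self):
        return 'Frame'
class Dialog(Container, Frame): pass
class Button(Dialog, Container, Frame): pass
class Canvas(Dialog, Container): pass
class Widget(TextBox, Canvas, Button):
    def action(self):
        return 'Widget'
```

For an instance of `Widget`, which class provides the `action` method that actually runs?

L[Widget] = Widget + merge(L[TextBox], L[Canvas], L[Button], [TextBox Canvas Button])
  take TextBox:  [TextBox Container object] + [Canvas Dialog Container Frame object] + [Button Dialog Container Frame object] + [TextBox Canvas Button]
  take Canvas:  [Container object] + [Canvas Dialog Container Frame object] + [Button Dialog Container Frame object] + [Canvas Button]
  take Button:  [Container object] + [Dialog Container Frame object] + [Button Dialog Container Frame object] + [Button]
  take Dialog:  [Container object] + [Dialog Container Frame object] + [Dialog Container Frame object]
  take Container:  [Container object] + [Container Frame object] + [Container Frame object]
  take Frame:  [object] + [Frame object] + [Frame object]
  take object:  [object] + [object] + [object]
MRO: Widget TextBox Canvas Button Dialog Container Frame object
action is defined in: Frame, Widget. First along the MRO is Widget.

Widget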